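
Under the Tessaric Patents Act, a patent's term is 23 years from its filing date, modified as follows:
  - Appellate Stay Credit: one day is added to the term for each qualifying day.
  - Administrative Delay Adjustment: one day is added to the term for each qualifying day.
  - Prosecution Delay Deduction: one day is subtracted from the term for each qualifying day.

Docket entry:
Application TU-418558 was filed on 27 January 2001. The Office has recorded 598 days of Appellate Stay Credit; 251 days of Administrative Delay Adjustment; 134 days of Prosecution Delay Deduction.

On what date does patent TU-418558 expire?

Base term: filing date + 23 years → 27 January 2024.
Appellate Stay Credit: +598 days → 16 September 2025.
Administrative Delay Adjustment: +251 days → 25 May 2026.
Prosecution Delay Deduction: −134 days → 11 January 2026.

2026-01-11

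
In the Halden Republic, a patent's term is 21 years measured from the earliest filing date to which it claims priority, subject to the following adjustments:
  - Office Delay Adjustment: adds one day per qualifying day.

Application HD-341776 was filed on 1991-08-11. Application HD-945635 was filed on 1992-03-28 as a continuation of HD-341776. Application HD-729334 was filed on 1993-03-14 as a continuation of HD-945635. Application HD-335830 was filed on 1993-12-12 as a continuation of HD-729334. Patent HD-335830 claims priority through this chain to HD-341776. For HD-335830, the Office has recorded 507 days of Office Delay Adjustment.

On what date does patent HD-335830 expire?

December 31, 2013

Earliest priority filing: 11 August 1991.
Base term: 11 August 1991 + 21 years → 11 August 2012.
Office Delay Adjustment: +507 days → 31 December 2013.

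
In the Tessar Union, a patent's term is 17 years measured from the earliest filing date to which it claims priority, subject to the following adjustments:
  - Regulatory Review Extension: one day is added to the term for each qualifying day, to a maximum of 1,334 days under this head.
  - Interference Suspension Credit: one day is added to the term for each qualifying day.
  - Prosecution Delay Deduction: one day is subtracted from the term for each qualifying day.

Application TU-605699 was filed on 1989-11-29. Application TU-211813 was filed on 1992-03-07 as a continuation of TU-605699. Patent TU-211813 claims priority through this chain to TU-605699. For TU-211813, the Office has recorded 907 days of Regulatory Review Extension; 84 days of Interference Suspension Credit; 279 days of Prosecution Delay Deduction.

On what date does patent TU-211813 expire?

2008-11-10

Earliest priority filing: 29 November 1989.
Base term: 29 November 1989 + 17 years → 29 November 2006.
Regulatory Review Extension: 907 days (within the 1334-day cap) → +907 days → 24 May 2009.
Interference Suspension Credit: +84 days → 16 August 2009.
Prosecution Delay Deduction: −279 days → 10 November 2008.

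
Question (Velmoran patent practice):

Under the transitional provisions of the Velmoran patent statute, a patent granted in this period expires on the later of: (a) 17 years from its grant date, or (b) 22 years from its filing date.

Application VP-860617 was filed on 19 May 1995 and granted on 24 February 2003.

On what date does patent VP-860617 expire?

2020-02-24

(a) grant + 17 years → 24 February 2020.
(b) filing + 22 years → 19 May 2017.
Later of the two: 24 February 2020.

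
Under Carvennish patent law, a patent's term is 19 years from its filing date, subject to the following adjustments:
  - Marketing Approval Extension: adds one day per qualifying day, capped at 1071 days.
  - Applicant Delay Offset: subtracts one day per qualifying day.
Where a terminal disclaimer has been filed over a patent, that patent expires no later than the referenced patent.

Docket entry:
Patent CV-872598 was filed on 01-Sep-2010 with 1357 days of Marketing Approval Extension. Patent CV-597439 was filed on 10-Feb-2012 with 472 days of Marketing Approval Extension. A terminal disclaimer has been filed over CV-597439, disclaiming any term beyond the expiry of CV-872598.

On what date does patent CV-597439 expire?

2032-05-27

Natural term of CV-597439:
  Base: filing + 19 years → 10 February 2031.
  Marketing Approval Extension: 472 days (within the 1071-day cap) → +472 days → 27 May 2032.
Expiry of referenced patent CV-872598:
  Base: filing + 19 years → 1 September 2029.
  Marketing Approval Extension: 1357 days claimed exceeds the 1071-day cap, so +1071 days → 7 August 2032.
Terminal disclaimer: CV-597439 expires on the earlier of 27 May 2032 and 7 August 2032.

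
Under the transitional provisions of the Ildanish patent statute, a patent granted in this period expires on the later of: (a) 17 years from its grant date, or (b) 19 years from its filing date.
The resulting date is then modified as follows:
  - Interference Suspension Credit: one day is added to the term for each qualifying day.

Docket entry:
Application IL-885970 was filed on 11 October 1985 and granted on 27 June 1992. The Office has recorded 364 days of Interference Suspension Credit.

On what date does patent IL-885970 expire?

(a) grant + 17 years → 27 June 2009.
(b) filing + 19 years → 11 October 2004.
Later of the two: 27 June 2009.
Interference Suspension Credit: +364 days → 26 June 2010.

June 26, 2010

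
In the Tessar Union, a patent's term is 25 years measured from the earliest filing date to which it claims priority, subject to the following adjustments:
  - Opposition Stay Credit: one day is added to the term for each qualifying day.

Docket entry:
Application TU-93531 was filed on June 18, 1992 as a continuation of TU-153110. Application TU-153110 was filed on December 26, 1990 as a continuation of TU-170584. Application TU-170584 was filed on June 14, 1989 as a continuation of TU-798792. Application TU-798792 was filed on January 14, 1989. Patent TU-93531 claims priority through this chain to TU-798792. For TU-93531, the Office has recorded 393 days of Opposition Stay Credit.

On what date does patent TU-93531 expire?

Earliest priority filing: 14 January 1989.
Base term: 14 January 1989 + 25 years → 14 January 2014.
Opposition Stay Credit: +393 days → 11 February 2015.

February 11, 2015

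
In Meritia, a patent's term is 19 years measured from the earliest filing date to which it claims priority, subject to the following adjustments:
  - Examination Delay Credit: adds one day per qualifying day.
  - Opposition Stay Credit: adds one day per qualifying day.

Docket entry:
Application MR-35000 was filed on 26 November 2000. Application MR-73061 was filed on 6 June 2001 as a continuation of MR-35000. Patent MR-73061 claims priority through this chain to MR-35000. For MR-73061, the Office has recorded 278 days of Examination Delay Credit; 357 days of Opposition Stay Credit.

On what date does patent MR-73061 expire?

Earliest priority filing: 26 November 2000.
Base term: 26 November 2000 + 19 years → 26 November 2019.
Examination Delay Credit: +278 days → 30 August 2020.
Opposition Stay Credit: +357 days → 22 August 2021.

2021-08-22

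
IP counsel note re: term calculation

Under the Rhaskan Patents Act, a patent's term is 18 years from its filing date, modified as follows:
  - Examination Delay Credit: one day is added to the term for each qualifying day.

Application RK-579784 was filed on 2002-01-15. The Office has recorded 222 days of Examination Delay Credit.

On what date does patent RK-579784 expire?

2020-08-24

Base term: filing date + 18 years → 15 January 2020.
Examination Delay Credit: +222 days → 24 August 2020.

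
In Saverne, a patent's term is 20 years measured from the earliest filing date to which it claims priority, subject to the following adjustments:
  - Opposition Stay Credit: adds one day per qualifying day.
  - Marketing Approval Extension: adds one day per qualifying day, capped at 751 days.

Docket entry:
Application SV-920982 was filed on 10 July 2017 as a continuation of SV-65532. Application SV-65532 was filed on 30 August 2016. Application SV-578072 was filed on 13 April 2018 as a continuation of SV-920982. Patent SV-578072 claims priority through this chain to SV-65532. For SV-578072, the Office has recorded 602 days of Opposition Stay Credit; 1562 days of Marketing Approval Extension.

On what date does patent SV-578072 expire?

Earliest priority filing: 30 August 2016.
Base term: 30 August 2016 + 20 years → 30 August 2036.
Opposition Stay Credit: +602 days → 24 April 2038.
Marketing Approval Extension: 1562 days claimed exceeds the 751-day cap, so +751 days → 14 May 2040.

May 14, 2040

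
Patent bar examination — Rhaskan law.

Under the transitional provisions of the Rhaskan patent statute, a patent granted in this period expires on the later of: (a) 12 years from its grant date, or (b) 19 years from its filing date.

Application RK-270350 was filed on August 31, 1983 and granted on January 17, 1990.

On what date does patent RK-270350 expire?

2002-08-31

(a) grant + 12 years → 17 January 2002.
(b) filing + 19 years → 31 August 2002.
Later of the two: 31 August 2002.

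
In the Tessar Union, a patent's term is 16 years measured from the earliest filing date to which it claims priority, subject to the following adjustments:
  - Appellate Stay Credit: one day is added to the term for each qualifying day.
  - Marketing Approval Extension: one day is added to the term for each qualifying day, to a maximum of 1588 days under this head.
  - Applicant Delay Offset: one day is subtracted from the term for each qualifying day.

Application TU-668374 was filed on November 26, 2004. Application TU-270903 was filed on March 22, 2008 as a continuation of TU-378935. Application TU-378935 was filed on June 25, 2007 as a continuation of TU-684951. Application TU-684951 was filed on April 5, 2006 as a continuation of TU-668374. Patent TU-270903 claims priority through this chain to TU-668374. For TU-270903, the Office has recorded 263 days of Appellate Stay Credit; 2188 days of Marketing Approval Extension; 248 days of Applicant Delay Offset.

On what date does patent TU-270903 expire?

Earliest priority filing: 26 November 2004.
Base term: 26 November 2004 + 16 years → 26 November 2020.
Appellate Stay Credit: +263 days → 16 August 2021.
Marketing Approval Extension: 2188 days claimed exceeds the 1588-day cap, so +1588 days → 21 December 2025.
Applicant Delay Offset: −248 days → 17 April 2025.

2025-04-17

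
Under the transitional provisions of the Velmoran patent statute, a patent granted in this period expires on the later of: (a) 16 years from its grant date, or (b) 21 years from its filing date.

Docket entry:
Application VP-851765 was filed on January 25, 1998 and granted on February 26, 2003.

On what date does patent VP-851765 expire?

(a) grant + 16 years → 26 February 2019.
(b) filing + 21 years → 25 January 2019.
Later of the two: 26 February 2019.

2019-02-26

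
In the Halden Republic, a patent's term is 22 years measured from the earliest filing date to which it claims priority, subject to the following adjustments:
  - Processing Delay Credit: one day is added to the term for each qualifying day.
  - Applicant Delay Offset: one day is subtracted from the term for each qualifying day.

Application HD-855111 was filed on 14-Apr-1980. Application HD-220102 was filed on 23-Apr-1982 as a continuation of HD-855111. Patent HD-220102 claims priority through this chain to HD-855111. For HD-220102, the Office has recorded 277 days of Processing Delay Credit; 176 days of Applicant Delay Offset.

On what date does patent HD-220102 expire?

Earliest priority filing: 14 April 1980.
Base term: 14 April 1980 + 22 years → 14 April 2002.
Processing Delay Credit: +277 days → 16 January 2003.
Applicant Delay Offset: −176 days → 24 July 2002.

2002-07-24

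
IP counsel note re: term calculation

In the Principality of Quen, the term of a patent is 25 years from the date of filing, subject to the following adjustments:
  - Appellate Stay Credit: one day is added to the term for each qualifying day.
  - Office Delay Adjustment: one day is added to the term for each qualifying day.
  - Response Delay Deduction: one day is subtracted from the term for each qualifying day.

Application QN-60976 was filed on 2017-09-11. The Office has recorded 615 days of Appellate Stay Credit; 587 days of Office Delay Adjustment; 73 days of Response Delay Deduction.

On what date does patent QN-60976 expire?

Base term: filing date + 25 years → 11 September 2042.
Appellate Stay Credit: +615 days → 18 May 2044.
Office Delay Adjustment: +587 days → 26 December 2045.
Response Delay Deduction: −73 days → 14 October 2045.

October 14, 2045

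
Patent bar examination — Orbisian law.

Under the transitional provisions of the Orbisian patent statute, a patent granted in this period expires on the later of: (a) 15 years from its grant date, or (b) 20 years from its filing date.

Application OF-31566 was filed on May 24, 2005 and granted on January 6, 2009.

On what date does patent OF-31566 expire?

May 24, 2025

(a) grant + 15 years → 6 January 2024.
(b) filing + 20 years → 24 May 2025.
Later of the two: 24 May 2025.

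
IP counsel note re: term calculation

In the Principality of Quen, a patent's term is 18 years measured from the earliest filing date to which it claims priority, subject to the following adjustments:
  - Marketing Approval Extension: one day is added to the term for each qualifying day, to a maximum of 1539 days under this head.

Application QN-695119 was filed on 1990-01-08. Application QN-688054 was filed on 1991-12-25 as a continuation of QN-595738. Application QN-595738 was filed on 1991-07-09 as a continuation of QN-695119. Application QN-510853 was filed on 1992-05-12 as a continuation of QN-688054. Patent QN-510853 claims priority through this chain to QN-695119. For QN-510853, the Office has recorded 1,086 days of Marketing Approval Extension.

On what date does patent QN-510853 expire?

Earliest priority filing: 8 January 1990.
Base term: 8 January 1990 + 18 years → 8 January 2008.
Marketing Approval Extension: 1086 days (within the 1539-day cap) → +1086 days → 29 December 2010.

December 29, 2010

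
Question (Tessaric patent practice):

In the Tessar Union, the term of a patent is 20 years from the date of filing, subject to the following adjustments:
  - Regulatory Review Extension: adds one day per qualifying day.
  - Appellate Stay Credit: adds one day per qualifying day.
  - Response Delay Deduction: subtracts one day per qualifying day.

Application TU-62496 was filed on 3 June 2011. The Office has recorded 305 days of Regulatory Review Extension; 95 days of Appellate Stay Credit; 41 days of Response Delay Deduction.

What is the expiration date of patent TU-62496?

Base term: filing date + 20 years → 3 June 2031.
Regulatory Review Extension: +305 days → 3 April 2032.
Appellate Stay Credit: +95 days → 7 July 2032.
Response Delay Deduction: −41 days → 27 May 2032.

May 27, 2032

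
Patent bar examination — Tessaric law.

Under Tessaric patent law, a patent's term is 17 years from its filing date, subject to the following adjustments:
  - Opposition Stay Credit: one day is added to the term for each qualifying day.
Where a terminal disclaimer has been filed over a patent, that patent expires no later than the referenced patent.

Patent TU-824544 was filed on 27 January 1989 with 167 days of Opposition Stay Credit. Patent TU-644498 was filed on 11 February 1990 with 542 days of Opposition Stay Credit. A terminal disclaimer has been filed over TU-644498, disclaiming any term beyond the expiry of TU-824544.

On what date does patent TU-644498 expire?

July 13, 2006

Natural term of TU-644498:
  Base: filing + 17 years → 11 February 2007.
  Opposition Stay Credit: +542 days → 6 August 2008.
Expiry of referenced patent TU-824544:
  Base: filing + 17 years → 27 January 2006.
  Opposition Stay Credit: +167 days → 13 July 2006.
Terminal disclaimer: TU-644498 expires on the earlier of 6 August 2008 and 13 July 2006.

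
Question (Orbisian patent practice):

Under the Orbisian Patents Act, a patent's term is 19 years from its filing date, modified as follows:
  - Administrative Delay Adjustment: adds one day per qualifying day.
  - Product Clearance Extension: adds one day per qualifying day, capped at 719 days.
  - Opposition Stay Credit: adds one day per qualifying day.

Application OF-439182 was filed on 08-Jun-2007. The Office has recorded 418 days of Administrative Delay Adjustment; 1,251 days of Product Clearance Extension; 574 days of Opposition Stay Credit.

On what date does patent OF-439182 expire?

2031-02-13

Base term: filing date + 19 years → 8 June 2026.
Administrative Delay Adjustment: +418 days → 31 July 2027.
Product Clearance Extension: 1251 days claimed exceeds the 719-day cap, so +719 days → 19 July 2029.
Opposition Stay Credit: +574 days → 13 February 2031.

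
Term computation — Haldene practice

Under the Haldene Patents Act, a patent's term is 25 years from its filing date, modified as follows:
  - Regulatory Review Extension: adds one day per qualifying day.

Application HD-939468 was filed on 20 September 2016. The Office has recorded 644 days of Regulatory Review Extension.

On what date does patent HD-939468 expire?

June 26, 2043

Base term: filing date + 25 years → 20 September 2041.
Regulatory Review Extension: +644 days → 26 June 2043.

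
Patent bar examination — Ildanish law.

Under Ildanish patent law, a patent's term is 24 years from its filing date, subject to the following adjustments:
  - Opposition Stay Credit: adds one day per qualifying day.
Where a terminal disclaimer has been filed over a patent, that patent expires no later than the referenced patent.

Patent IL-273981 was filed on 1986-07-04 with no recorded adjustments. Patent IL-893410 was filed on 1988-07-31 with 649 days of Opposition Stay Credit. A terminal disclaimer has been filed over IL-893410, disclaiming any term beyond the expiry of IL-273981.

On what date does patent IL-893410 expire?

Natural term of IL-893410:
  Base: filing + 24 years → 31 July 2012.
  Opposition Stay Credit: +649 days → 11 May 2014.
Expiry of referenced patent IL-273981:
  Base: filing + 24 years → 4 July 2010.
Terminal disclaimer: IL-893410 expires on the earlier of 11 May 2014 and 4 July 2010.

July 4, 2010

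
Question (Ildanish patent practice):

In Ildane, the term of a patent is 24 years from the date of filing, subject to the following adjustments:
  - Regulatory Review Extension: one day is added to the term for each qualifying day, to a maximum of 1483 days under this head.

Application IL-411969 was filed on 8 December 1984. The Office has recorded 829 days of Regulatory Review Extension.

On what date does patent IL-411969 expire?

2011-03-17

Base term: filing date + 24 years → 8 December 2008.
Regulatory Review Extension: 829 days (within the 1483-day cap) → +829 days → 17 March 2011.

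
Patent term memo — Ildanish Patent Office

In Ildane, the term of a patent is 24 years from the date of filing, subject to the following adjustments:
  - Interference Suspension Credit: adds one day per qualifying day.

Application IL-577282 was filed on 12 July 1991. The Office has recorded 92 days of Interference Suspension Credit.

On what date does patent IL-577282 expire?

Base term: filing date + 24 years → 12 July 2015.
Interference Suspension Credit: +92 days → 12 October 2015.

2015-10-12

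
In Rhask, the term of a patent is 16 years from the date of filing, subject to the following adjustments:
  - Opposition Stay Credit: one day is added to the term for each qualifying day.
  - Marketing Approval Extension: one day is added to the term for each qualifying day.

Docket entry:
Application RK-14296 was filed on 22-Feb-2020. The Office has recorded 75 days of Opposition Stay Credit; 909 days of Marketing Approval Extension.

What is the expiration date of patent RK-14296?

2038-11-02

Base term: filing date + 16 years → 22 February 2036.
Opposition Stay Credit: +75 days → 7 May 2036.
Marketing Approval Extension: +909 days → 2 November 2038.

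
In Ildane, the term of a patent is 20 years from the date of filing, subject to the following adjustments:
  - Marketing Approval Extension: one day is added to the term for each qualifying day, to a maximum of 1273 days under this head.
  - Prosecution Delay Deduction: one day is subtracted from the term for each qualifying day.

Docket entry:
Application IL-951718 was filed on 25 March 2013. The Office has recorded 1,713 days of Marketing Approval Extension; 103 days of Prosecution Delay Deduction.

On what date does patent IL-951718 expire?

Base term: filing date + 20 years → 25 March 2033.
Marketing Approval Extension: 1713 days claimed exceeds the 1273-day cap, so +1273 days → 18 September 2036.
Prosecution Delay Deduction: −103 days → 7 June 2036.

2036-06-07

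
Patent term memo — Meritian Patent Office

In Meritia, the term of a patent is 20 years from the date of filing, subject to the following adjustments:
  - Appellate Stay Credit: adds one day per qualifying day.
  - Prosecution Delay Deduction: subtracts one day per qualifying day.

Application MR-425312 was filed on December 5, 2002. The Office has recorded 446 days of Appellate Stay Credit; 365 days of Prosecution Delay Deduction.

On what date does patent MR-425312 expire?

Base term: filing date + 20 years → 5 December 2022.
Appellate Stay Credit: +446 days → 24 February 2024.
Prosecution Delay Deduction: −365 days → 24 February 2023.

February 24, 2023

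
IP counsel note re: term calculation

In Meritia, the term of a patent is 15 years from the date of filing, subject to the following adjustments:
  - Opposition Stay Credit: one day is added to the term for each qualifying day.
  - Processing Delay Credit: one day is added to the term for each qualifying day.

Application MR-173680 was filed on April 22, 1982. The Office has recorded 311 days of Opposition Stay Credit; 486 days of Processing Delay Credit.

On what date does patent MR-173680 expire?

Base term: filing date + 15 years → 22 April 1997.
Opposition Stay Credit: +311 days → 27 February 1998.
Processing Delay Credit: +486 days → 28 June 1999.

June 28, 1999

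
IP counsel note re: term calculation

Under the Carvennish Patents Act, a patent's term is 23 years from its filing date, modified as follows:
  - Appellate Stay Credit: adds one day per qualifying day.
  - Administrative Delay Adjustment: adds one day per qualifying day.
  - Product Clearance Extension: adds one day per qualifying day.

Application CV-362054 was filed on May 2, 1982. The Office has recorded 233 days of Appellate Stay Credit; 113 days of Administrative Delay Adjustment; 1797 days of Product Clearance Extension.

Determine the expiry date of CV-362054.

March 15, 2011

Base term: filing date + 23 years → 2 May 2005.
Appellate Stay Credit: +233 days → 21 December 2005.
Administrative Delay Adjustment: +113 days → 13 April 2006.
Product Clearance Extension: +1797 days → 15 March 2011.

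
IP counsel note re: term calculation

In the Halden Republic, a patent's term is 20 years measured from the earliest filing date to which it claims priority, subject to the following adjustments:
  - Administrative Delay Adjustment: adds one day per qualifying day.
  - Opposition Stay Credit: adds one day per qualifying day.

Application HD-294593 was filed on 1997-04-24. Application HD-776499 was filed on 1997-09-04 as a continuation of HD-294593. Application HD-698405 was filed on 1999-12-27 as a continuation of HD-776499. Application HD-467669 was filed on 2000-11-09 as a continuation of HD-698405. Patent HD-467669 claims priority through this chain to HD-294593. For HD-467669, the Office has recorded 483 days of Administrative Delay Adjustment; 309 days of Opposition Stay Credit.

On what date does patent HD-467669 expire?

Earliest priority filing: 24 April 1997.
Base term: 24 April 1997 + 20 years → 24 April 2017.
Administrative Delay Adjustment: +483 days → 20 August 2018.
Opposition Stay Credit: +309 days → 25 June 2019.

2019-06-25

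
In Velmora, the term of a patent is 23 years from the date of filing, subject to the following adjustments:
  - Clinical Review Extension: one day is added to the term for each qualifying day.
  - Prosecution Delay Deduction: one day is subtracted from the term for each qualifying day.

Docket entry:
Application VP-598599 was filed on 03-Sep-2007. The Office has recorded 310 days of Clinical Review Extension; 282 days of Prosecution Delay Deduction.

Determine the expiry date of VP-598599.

October 1, 2030

Base term: filing date + 23 years → 3 September 2030.
Clinical Review Extension: +310 days → 10 July 2031.
Prosecution Delay Deduction: −282 days → 1 October 2030.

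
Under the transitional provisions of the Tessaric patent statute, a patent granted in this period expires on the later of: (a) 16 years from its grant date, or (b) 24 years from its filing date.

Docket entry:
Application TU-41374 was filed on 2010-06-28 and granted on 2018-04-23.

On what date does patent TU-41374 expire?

(a) grant + 16 years → 23 April 2034.
(b) filing + 24 years → 28 June 2034.
Later of the two: 28 June 2034.

2034-06-28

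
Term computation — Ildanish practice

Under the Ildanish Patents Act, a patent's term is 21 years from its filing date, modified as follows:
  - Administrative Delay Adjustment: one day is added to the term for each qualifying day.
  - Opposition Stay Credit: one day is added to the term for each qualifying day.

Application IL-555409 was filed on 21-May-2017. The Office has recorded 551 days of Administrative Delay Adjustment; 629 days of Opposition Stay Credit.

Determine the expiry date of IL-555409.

Base term: filing date + 21 years → 21 May 2038.
Administrative Delay Adjustment: +551 days → 23 November 2039.
Opposition Stay Credit: +629 days → 13 August 2041.

2041-08-13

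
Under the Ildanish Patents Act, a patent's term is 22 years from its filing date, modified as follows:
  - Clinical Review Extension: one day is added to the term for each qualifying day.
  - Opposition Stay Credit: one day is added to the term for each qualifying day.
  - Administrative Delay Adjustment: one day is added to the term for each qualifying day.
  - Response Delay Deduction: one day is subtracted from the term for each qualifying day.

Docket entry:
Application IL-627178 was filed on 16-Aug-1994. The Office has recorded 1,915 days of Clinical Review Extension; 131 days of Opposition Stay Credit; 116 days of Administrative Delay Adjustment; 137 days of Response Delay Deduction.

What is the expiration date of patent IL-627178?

Base term: filing date + 22 years → 16 August 2016.
Clinical Review Extension: +1915 days → 13 November 2021.
Opposition Stay Credit: +131 days → 24 March 2022.
Administrative Delay Adjustment: +116 days → 18 July 2022.
Response Delay Deduction: −137 days → 3 March 2022.

March 3, 2022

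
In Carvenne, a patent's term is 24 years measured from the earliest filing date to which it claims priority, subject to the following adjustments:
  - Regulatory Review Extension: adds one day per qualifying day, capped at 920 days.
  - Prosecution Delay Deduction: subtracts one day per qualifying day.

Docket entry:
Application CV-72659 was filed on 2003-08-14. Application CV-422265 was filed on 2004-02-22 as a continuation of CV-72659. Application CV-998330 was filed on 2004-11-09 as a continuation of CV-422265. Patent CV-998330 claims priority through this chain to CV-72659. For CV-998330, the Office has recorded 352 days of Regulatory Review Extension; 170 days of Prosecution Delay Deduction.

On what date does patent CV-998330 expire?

February 12, 2028

Earliest priority filing: 14 August 2003.
Base term: 14 August 2003 + 24 years → 14 August 2027.
Regulatory Review Extension: 352 days (within the 920-day cap) → +352 days → 31 July 2028.
Prosecution Delay Deduction: −170 days → 12 February 2028.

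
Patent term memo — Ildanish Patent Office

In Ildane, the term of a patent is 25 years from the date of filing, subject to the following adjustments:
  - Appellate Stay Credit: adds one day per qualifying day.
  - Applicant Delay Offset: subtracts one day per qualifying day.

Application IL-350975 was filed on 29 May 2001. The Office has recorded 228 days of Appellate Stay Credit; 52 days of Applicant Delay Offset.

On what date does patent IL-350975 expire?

2026-11-21

Base term: filing date + 25 years → 29 May 2026.
Appellate Stay Credit: +228 days → 12 January 2027.
Applicant Delay Offset: −52 days → 21 November 2026.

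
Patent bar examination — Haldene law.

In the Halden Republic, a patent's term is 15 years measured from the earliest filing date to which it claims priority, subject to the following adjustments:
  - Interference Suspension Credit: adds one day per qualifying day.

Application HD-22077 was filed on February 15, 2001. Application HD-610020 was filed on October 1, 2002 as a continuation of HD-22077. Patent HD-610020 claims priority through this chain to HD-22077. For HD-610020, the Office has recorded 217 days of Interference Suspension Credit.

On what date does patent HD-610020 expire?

Earliest priority filing: 15 February 2001.
Base term: 15 February 2001 + 15 years → 15 February 2016.
Interference Suspension Credit: +217 days → 19 September 2016.

2016-09-19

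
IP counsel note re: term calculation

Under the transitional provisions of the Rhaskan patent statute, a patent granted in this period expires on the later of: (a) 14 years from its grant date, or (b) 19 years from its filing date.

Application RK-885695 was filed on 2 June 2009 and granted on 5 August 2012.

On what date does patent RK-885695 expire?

(a) grant + 14 years → 5 August 2026.
(b) filing + 19 years → 2 June 2028.
Later of the two: 2 June 2028.

2028-06-02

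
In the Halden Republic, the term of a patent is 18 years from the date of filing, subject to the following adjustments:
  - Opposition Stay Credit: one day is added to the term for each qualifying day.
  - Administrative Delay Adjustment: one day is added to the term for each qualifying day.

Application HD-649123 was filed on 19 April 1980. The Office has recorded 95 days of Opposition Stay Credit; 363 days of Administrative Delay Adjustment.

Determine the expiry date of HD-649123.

Base term: filing date + 18 years → 19 April 1998.
Opposition Stay Credit: +95 days → 23 July 1998.
Administrative Delay Adjustment: +363 days → 21 July 1999.

July 21, 1999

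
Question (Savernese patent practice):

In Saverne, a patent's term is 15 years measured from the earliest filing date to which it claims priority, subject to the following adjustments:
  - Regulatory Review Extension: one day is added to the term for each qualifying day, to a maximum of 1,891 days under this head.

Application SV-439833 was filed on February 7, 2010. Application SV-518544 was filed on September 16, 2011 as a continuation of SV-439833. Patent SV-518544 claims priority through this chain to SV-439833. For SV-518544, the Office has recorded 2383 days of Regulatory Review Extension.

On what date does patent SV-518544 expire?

Earliest priority filing: 7 February 2010.
Base term: 7 February 2010 + 15 years → 7 February 2025.
Regulatory Review Extension: 2383 days claimed exceeds the 1891-day cap, so +1891 days → 13 April 2030.

2030-04-13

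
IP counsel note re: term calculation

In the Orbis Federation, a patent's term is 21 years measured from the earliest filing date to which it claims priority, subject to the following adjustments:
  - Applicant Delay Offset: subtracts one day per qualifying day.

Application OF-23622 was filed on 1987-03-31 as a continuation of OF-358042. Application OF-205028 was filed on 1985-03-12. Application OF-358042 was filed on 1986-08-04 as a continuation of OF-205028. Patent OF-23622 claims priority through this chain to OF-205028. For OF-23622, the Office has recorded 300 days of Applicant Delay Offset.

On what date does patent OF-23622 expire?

Earliest priority filing: 12 March 1985.
Base term: 12 March 1985 + 21 years → 12 March 2006.
Applicant Delay Offset: −300 days → 16 May 2005.

2005-05-16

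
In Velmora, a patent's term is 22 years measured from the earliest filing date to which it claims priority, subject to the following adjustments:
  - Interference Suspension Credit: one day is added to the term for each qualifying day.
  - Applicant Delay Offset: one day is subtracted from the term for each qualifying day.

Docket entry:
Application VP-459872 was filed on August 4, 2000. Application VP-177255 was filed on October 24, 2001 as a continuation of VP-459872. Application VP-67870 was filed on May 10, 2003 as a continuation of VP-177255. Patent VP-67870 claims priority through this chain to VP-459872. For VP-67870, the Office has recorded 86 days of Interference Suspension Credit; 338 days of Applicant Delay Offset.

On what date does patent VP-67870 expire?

Earliest priority filing: 4 August 2000.
Base term: 4 August 2000 + 22 years → 4 August 2022.
Interference Suspension Credit: +86 days → 29 October 2022.
Applicant Delay Offset: −338 days → 25 November 2021.

2021-11-25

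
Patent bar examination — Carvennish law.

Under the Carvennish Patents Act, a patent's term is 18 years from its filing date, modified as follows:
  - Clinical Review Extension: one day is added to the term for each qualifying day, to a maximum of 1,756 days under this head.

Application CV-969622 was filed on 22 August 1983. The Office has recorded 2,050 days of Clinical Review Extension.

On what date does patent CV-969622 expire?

June 13, 2006

Base term: filing date + 18 years → 22 August 2001.
Clinical Review Extension: 2050 days claimed exceeds the 1756-day cap, so +1756 days → 13 June 2006.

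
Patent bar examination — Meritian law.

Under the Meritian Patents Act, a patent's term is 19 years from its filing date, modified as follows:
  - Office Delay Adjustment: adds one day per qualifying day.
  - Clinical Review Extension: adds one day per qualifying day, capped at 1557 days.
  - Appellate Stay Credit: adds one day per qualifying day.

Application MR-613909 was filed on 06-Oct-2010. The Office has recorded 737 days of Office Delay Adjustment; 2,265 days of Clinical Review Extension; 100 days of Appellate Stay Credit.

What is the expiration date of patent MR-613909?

Base term: filing date + 19 years → 6 October 2029.
Office Delay Adjustment: +737 days → 13 October 2031.
Clinical Review Extension: 2265 days claimed exceeds the 1557-day cap, so +1557 days → 17 January 2036.
Appellate Stay Credit: +100 days → 26 April 2036.

April 26, 2036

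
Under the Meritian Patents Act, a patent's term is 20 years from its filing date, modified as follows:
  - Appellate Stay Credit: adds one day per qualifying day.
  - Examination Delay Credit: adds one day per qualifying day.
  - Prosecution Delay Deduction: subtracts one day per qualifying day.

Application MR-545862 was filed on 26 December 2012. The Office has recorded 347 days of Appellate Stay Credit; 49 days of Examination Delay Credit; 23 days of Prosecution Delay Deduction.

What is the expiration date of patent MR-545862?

2034-01-03

Base term: filing date + 20 years → 26 December 2032.
Appellate Stay Credit: +347 days → 8 December 2033.
Examination Delay Credit: +49 days → 26 January 2034.
Prosecution Delay Deduction: −23 days → 3 January 2034.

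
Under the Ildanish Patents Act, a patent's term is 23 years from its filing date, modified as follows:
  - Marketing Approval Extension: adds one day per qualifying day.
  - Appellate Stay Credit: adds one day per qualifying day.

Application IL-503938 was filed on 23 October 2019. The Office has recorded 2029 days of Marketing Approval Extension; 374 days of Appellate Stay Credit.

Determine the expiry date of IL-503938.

2049-05-22

Base term: filing date + 23 years → 23 October 2042.
Marketing Approval Extension: +2029 days → 13 May 2048.
Appellate Stay Credit: +374 days → 22 May 2049.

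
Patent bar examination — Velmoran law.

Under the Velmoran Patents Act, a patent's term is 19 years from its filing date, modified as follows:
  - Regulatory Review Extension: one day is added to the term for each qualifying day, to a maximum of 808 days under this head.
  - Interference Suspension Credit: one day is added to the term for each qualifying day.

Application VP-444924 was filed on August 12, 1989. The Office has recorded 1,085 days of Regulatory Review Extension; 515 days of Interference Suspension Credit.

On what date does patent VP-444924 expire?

Base term: filing date + 19 years → 12 August 2008.
Regulatory Review Extension: 1085 days claimed exceeds the 808-day cap, so +808 days → 29 October 2010.
Interference Suspension Credit: +515 days → 27 March 2012.

March 27, 2012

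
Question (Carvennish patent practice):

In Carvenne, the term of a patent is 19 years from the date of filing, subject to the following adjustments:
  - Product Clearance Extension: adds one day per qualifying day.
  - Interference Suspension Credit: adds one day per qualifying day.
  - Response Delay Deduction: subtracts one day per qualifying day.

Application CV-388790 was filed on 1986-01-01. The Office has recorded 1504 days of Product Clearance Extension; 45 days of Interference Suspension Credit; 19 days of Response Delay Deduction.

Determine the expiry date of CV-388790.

March 11, 2009

Base term: filing date + 19 years → 1 January 2005.
Product Clearance Extension: +1504 days → 13 February 2009.
Interference Suspension Credit: +45 days → 30 March 2009.
Response Delay Deduction: −19 days → 11 March 2009.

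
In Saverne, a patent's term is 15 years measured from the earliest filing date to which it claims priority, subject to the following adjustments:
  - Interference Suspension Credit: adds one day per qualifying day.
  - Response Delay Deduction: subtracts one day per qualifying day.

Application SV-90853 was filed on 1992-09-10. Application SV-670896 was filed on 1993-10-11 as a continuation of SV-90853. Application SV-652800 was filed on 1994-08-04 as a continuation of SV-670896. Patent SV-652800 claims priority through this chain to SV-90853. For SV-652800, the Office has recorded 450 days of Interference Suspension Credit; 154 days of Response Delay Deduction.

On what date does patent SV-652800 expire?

2008-07-02

Earliest priority filing: 10 September 1992.
Base term: 10 September 1992 + 15 years → 10 September 2007.
Interference Suspension Credit: +450 days → 3 December 2008.
Response Delay Deduction: −154 days → 2 July 2008.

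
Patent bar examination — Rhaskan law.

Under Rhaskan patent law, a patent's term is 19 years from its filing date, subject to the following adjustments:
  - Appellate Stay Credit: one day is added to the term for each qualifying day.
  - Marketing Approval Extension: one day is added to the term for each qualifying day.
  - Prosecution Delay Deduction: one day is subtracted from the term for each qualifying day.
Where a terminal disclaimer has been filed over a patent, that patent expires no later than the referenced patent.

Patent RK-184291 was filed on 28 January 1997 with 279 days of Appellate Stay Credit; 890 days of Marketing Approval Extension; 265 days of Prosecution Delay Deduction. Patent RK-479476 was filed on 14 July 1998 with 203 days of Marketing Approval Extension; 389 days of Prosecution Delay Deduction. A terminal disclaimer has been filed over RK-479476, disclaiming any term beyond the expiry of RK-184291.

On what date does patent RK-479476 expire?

Natural term of RK-479476:
  Base: filing + 19 years → 14 July 2017.
  Marketing Approval Extension: +203 days → 2 February 2018.
  Prosecution Delay Deduction: −389 days → 9 January 2017.
Expiry of referenced patent RK-184291:
  Base: filing + 19 years → 28 January 2016.
  Appellate Stay Credit: +279 days → 2 November 2016.
  Marketing Approval Extension: +890 days → 11 April 2019.
  Prosecution Delay Deduction: −265 days → 20 July 2018.
Terminal disclaimer: RK-479476 expires on the earlier of 9 January 2017 and 20 July 2018.

2017-01-09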